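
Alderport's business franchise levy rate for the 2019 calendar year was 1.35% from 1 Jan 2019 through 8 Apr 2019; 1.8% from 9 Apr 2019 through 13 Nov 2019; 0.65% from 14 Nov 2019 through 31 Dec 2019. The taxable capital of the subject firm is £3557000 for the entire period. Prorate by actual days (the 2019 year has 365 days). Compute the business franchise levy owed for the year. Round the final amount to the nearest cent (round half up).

1 Jan – 8 Apr 2019: 98 days at 1.35% → £3557000 × 1.35% × 98/365 = £12892.9068
9 Apr – 13 Nov 2019: 219 days at 1.8% → £3557000 × 1.8% × 219/365 = £38415.6000
14 Nov – 31 Dec 2019: 48 days at 0.65% → £3557000 × 0.65% × 48/365 = £3040.5041
Total = £54349.0110

£54349.01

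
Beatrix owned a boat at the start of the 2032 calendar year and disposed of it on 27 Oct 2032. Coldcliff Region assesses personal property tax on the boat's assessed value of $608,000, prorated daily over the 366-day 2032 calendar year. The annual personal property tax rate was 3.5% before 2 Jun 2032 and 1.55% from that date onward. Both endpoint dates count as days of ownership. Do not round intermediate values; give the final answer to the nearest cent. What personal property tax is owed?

$12,706.54

1 Jan – 1 Jun 2032: 153 days at 3.5% → $608,000 × 3.5% × 153/366 = $8,895.7377
2 Jun – 27 Oct 2032: 148 days at 1.55% → $608,000 × 1.55% × 148/366 = $3,810.7978
Total = $12,706.5355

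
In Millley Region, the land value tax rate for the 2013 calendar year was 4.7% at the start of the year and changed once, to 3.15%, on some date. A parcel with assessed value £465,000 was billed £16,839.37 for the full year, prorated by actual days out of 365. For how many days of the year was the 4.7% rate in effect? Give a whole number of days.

111 days

Let d = days at the first rate; then 365 − d days at the second rate.
£465,000 × [4.7%·d + 3.15%·(365−d)] / 365 = £16,839.37
Solving gives d = 111, so the new rate took effect on 22 Apr 2013.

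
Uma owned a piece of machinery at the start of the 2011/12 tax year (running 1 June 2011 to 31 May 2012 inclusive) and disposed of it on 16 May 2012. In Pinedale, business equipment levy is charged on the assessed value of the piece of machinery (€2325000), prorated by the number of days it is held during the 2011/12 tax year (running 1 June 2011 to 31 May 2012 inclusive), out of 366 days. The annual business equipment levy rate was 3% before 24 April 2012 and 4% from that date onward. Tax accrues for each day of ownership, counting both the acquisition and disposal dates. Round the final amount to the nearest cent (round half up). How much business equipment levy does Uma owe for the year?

€68352.46

1 June 2011 – 23 April 2012: 328 days at 3% → €2325000 × 3% × 328/366 = €62508.1967
24 April – 16 May 2012: 23 days at 4% → €2325000 × 4% × 23/366 = €5844.2623
Total = €68352.4590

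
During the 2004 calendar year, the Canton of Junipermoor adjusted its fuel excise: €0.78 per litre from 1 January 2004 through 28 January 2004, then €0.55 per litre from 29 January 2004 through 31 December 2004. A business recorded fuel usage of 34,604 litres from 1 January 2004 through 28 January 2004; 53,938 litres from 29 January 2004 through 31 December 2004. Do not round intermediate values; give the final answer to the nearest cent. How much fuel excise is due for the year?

€56,657.02

1 January – 28 January 2004: 34,604 litres at €0.78/litre → €26,991.12
29 January – 31 December 2004: 53,938 litres at €0.55/litre → €29,665.90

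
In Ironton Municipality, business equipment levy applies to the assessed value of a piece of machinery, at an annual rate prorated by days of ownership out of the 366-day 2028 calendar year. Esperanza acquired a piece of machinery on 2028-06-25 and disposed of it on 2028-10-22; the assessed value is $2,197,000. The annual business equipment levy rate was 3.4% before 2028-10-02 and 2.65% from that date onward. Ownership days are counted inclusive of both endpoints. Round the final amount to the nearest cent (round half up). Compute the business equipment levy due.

$23,545.72

2028-06-25 to 2028-10-01: 99 days at 3.4% → $2,197,000 × 3.4% × 99/366 = $20,205.1967
2028-10-02 to 2028-10-22: 21 days at 2.65% → $2,197,000 × 2.65% × 21/366 = $3,340.5205
Total = $23,545.7172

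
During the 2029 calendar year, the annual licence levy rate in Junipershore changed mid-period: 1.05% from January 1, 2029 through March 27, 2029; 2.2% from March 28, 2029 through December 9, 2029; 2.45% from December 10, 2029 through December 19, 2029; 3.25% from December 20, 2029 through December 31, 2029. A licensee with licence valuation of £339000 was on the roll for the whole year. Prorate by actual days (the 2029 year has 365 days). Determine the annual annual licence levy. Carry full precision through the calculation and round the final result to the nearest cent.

January 1 – March 27, 2029: 86 days at 1.05% → £339000 × 1.05% × 86/365 = £838.6767
March 28 – December 9, 2029: 257 days at 2.2% → £339000 × 2.2% × 257/365 = £5251.2493
December 10 – December 19, 2029: 10 days at 2.45% → £339000 × 2.45% × 10/365 = £227.5479
December 20 – December 31, 2029: 12 days at 3.25% → £339000 × 3.25% × 12/365 = £362.2192
Total = £6679.6932

£6679.69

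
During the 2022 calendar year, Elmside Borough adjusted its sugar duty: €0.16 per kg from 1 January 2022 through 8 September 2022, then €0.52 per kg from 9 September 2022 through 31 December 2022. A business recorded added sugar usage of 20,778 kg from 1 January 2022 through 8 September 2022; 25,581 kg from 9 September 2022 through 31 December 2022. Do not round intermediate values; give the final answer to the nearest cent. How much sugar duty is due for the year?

1 January – 8 September 2022: 20,778 kg at €0.16/kg → €3324.48
9 September – 31 December 2022: 25,581 kg at €0.52/kg → €13302.12

€16626.60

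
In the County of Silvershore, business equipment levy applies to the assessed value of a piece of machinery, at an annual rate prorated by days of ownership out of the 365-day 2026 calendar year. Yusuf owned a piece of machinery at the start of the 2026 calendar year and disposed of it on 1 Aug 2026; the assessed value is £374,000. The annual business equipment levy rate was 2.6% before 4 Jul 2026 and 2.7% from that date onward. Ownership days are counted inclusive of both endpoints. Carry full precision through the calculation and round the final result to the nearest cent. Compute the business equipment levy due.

£5,704.27

1 Jan – 3 Jul 2026: 184 days at 2.6% → £374,000 × 2.6% × 184/365 = £4,901.9616
4 Jul – 1 Aug 2026: 29 days at 2.7% → £374,000 × 2.7% × 29/365 = £802.3068
Total = £5,704.2685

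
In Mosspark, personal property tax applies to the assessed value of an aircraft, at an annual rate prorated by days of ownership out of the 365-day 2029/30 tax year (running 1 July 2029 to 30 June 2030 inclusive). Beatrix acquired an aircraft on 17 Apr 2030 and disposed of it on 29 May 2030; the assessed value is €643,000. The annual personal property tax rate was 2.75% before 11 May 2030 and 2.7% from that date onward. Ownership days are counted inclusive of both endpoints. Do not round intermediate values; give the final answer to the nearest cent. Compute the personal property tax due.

€2,066.41

17 Apr – 10 May 2030: 24 days at 2.75% → €643,000 × 2.75% × 24/365 = €1,162.6849
11 May – 29 May 2030: 19 days at 2.7% → €643,000 × 2.7% × 19/365 = €903.7233
Total = €2,066.4082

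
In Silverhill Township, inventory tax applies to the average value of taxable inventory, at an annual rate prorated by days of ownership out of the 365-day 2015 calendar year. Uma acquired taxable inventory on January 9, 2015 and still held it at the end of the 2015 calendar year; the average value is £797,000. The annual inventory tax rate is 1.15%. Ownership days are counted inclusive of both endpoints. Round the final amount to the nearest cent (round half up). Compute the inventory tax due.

Days held (January 9 – December 31, 2015): 357 out of 365
Tax = £797,000 × 1.15% × 357/365 = £8,964.6123

£8,964.61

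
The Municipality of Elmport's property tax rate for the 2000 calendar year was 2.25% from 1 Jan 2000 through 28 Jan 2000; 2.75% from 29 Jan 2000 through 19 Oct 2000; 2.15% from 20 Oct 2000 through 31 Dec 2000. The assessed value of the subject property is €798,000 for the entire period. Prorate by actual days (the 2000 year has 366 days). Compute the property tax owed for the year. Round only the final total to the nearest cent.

1 Jan – 28 Jan 2000: 28 days at 2.25% → €798,000 × 2.25% × 28/366 = €1,373.6066
29 Jan – 19 Oct 2000: 265 days at 2.75% → €798,000 × 2.75% × 265/366 = €15,889.1393
20 Oct – 31 Dec 2000: 73 days at 2.15% → €798,000 × 2.15% × 73/366 = €3,422.0246
Total = €20,684.7705

€20,684.77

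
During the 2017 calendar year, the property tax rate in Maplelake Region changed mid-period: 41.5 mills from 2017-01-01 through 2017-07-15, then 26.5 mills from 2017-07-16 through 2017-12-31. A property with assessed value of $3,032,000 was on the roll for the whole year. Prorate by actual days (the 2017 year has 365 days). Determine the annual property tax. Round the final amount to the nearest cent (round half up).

$104,770.14

2017-01-01 to 2017-07-15: 196 days at 41.5 mills → $3,032,000 × 4.15% × 196/365 = $67,567.9123
2017-07-16 to 2017-12-31: 169 days at 26.5 mills → $3,032,000 × 2.65% × 169/365 = $37,202.2247
Total = $104,770.1370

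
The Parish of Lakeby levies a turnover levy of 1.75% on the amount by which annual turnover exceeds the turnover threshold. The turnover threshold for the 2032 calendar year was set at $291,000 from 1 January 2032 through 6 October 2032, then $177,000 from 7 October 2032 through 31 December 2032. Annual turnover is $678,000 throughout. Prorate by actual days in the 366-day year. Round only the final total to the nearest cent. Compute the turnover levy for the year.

$7,241.27

1 January – 6 October 2032: 280 days, exemption $291,000 → ($678,000 − $291,000) × 1.75% × 280/366 = $5,181.1475
7 October – 31 December 2032: 86 days, exemption $177,000 → ($678,000 − $177,000) × 1.75% × 86/366 = $2,060.1230
Total = $7,241.2705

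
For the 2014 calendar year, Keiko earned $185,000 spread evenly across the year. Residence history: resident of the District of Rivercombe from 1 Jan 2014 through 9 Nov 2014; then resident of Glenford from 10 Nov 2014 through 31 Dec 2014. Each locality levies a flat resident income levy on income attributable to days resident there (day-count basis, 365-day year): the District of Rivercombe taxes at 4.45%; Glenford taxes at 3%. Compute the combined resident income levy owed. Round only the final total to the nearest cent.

$7,850.34

The District of Rivercombe, 1 Jan – 9 Nov 2014: 313 days → $185,000 × 4.45% × 313/365 = $7,059.6507
Glenford, 10 Nov – 31 Dec 2014: 52 days → $185,000 × 3% × 52/365 = $790.6849
Total = $7,850.3356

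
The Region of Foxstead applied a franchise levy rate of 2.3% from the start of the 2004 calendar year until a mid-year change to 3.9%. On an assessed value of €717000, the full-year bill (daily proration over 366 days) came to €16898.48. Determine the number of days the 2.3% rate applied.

353 days

Let d = days at the first rate; then 366 − d days at the second rate.
€717000 × [2.3%·d + 3.9%·(366−d)] / 366 = €16898.48
Solving gives d = 353, so the new rate took effect on 19 December 2004.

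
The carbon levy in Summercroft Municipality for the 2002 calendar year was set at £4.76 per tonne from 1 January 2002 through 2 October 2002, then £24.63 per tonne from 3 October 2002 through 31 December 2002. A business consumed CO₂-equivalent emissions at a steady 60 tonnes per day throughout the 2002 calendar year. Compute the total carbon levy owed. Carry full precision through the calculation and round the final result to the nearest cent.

£211542.00

1 January – 2 October 2002: 275 days × 60 tonnes/day = 16,500 tonnes at £4.76/tonne → £78540.00
3 October – 31 December 2002: 90 days × 60 tonnes/day = 5,400 tonnes at £24.63/tonne → £133002.00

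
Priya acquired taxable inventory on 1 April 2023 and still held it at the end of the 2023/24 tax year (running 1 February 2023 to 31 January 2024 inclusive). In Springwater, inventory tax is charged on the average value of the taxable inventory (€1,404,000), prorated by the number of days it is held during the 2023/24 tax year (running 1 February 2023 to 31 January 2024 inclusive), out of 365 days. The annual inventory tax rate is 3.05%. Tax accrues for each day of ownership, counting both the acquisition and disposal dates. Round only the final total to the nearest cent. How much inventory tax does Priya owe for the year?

Days held (1 April 2023 – 31 January 2024): 306 out of 365
Tax = €1,404,000 × 3.05% × 306/365 = €35,900.0877

€35,900.09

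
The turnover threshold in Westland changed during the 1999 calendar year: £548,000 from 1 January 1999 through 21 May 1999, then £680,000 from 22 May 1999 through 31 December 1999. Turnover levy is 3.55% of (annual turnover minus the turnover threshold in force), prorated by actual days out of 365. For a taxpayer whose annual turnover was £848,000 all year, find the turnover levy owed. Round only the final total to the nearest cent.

£7,774.21

1 January – 21 May 1999: 141 days, exemption £548,000 → (£848,000 − £548,000) × 3.55% × 141/365 = £4,114.1096
22 May – 31 December 1999: 224 days, exemption £680,000 → (£848,000 − £680,000) × 3.55% × 224/365 = £3,660.0986
Total = £7,774.2082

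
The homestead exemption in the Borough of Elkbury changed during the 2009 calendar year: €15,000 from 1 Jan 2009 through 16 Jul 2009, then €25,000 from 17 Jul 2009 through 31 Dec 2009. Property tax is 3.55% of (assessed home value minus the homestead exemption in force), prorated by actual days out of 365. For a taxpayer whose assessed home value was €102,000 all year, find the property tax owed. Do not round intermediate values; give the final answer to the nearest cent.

1 Jan – 16 Jul 2009: 197 days, exemption €15,000 → (€102,000 − €15,000) × 3.55% × 197/365 = €1,666.9438
17 Jul – 31 Dec 2009: 168 days, exemption €25,000 → (€102,000 − €25,000) × 3.55% × 168/365 = €1,258.1589
Total = €2,925.1027

€2,925.10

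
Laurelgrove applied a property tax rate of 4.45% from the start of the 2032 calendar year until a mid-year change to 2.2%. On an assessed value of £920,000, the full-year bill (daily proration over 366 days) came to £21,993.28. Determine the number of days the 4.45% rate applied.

31 days

Let d = days at the first rate; then 366 − d days at the second rate.
£920,000 × [4.45%·d + 2.2%·(366−d)] / 366 = £21,993.28
Solving gives d = 31, so the new rate took effect on 1 Feb 2032.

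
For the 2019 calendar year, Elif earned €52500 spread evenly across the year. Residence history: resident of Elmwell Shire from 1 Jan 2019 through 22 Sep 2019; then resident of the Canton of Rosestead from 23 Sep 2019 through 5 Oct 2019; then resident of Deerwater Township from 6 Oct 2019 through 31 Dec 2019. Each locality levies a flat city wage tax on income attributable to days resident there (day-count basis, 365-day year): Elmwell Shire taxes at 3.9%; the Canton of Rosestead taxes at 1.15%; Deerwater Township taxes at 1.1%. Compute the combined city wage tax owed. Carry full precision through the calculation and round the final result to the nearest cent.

€1645.70

Elmwell Shire, 1 Jan – 22 Sep 2019: 265 days → €52500 × 3.9% × 265/365 = €1486.5411
The Canton of Rosestead, 23 Sep – 5 Oct 2019: 13 days → €52500 × 1.15% × 13/365 = €21.5034
Deerwater Township, 6 Oct – 31 Dec 2019: 87 days → €52500 × 1.1% × 87/365 = €137.6507
Total = €1645.6952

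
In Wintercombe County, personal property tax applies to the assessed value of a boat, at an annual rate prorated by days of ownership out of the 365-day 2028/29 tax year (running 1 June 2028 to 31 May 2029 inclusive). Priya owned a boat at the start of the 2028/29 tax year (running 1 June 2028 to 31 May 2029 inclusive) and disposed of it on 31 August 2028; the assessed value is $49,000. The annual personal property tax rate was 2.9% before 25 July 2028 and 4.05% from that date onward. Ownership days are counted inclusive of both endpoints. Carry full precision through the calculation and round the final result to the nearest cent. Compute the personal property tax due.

1 June – 24 July 2028: 54 days at 2.9% → $49,000 × 2.9% × 54/365 = $210.2301
25 July – 31 August 2028: 38 days at 4.05% → $49,000 × 4.05% × 38/365 = $206.6055
Total = $416.8356

$416.84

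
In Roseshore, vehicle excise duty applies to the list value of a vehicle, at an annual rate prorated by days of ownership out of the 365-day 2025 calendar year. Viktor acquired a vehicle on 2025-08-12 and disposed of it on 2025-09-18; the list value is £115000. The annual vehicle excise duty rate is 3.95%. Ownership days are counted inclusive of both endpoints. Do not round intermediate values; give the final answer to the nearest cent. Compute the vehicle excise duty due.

£472.92

Days held (2025-08-12 to 2025-09-18): 38 out of 365
Tax = £115000 × 3.95% × 38/365 = £472.9178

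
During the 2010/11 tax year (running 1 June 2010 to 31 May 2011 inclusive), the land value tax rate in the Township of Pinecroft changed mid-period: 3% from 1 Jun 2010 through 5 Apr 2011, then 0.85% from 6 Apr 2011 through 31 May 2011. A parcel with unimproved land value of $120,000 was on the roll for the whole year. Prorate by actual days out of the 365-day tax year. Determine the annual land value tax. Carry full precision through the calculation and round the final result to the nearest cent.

1 Jun 2010 – 5 Apr 2011: 309 days at 3% → $120,000 × 3% × 309/365 = $3,047.6712
6 Apr – 31 May 2011: 56 days at 0.85% → $120,000 × 0.85% × 56/365 = $156.4932
Total = $3,204.1644

$3,204.16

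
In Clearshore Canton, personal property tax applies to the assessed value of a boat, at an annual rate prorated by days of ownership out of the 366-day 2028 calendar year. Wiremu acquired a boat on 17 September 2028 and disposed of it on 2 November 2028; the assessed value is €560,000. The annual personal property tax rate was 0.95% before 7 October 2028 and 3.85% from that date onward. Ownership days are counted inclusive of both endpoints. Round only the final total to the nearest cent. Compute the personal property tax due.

17 September – 6 October 2028: 20 days at 0.95% → €560,000 × 0.95% × 20/366 = €290.7104
7 October – 2 November 2028: 27 days at 3.85% → €560,000 × 3.85% × 27/366 = €1,590.4918
Total = €1,881.2022

€1,881.20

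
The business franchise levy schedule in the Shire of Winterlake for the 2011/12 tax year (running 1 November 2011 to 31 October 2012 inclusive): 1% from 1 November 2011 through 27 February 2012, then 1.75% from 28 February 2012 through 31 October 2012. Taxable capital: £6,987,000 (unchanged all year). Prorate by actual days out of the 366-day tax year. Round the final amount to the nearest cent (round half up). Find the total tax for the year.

£105,234.53

1 November 2011 – 27 February 2012: 119 days at 1% → £6,987,000 × 1% × 119/366 = £22,717.2951
28 February – 31 October 2012: 247 days at 1.75% → £6,987,000 × 1.75% × 247/366 = £82,517.2336
Total = £105,234.5287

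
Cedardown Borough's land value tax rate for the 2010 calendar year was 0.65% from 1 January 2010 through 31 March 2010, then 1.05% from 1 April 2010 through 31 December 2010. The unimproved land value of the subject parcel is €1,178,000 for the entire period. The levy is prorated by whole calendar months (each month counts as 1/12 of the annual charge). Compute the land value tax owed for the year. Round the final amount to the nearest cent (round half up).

€11,191.00

1 January – 31 March 2010: 3 months at 0.65% → €1,178,000 × 0.65% × 3/12 = €1,914.2500
1 April – 31 December 2010: 9 months at 1.05% → €1,178,000 × 1.05% × 9/12 = €9,276.7500
Total = €11,191.0000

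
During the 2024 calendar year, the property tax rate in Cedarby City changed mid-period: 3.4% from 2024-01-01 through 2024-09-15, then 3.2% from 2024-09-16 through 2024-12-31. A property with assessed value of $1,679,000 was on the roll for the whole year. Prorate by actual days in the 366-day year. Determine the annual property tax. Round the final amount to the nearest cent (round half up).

2024-01-01 to 2024-09-15: 259 days at 3.4% → $1,679,000 × 3.4% × 259/366 = $40,396.9235
2024-09-16 to 2024-12-31: 107 days at 3.2% → $1,679,000 × 3.2% × 107/366 = $15,707.3661
Total = $56,104.2896

$56,104.29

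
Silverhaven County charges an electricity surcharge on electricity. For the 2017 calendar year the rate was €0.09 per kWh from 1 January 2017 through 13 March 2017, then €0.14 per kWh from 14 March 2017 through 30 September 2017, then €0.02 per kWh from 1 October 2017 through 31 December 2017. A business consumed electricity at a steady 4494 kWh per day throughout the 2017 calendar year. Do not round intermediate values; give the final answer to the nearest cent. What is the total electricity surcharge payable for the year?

1 January – 13 March 2017: 72 days × 4494 kWh/day = 323,568 kWh at €0.09/kWh → €29,121.12
14 March – 30 September 2017: 201 days × 4494 kWh/day = 903,294 kWh at €0.14/kWh → €126,461.16
1 October – 31 December 2017: 92 days × 4494 kWh/day = 413,448 kWh at €0.02/kWh → €8,268.96

€163,851.24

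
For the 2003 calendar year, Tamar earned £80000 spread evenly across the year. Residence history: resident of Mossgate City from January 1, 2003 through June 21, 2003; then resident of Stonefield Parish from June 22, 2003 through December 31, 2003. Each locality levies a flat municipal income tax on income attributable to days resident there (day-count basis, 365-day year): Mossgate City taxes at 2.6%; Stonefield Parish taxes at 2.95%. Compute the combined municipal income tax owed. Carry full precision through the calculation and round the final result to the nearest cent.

£2228.05

Mossgate City, January 1 – June 21, 2003: 172 days → £80000 × 2.6% × 172/365 = £980.1644
Stonefield Parish, June 22 – December 31, 2003: 193 days → £80000 × 2.95% × 193/365 = £1247.8904
Total = £2228.0548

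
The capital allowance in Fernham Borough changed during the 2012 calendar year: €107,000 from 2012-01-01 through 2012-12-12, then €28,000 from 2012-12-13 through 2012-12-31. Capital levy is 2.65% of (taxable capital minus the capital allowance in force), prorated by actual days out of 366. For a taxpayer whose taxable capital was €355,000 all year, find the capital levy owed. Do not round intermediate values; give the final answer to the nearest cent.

2012-01-01 to 2012-12-12: 347 days, exemption €107,000 → (€355,000 − €107,000) × 2.65% × 347/366 = €6,230.8306
2012-12-13 to 2012-12-31: 19 days, exemption €28,000 → (€355,000 − €28,000) × 2.65% × 19/366 = €449.8484
Total = €6,680.6790

€6,680.68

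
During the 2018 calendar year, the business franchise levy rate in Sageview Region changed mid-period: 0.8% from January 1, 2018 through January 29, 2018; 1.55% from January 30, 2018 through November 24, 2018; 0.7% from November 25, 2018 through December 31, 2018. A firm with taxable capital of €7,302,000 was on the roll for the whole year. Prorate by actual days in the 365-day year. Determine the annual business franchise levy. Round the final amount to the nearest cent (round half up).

January 1 – January 29, 2018: 29 days at 0.8% → €7,302,000 × 0.8% × 29/365 = €4,641.2712
January 30 – November 24, 2018: 299 days at 1.55% → €7,302,000 × 1.55% × 299/365 = €92,715.3945
November 25 – December 31, 2018: 37 days at 0.7% → €7,302,000 × 0.7% × 37/365 = €5,181.4192
Total = €102,538.0849

€102,538.08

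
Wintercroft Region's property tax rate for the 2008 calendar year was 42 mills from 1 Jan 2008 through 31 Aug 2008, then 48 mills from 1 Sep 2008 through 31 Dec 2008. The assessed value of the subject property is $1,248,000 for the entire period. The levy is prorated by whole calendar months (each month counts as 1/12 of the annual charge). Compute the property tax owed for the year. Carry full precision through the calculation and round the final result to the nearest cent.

$54,912.00

1 Jan – 31 Aug 2008: 8 months at 42 mills → $1,248,000 × 4.2% × 8/12 = $34,944.0000
1 Sep – 31 Dec 2008: 4 months at 48 mills → $1,248,000 × 4.8% × 4/12 = $19,968.0000
Total = $54,912.0000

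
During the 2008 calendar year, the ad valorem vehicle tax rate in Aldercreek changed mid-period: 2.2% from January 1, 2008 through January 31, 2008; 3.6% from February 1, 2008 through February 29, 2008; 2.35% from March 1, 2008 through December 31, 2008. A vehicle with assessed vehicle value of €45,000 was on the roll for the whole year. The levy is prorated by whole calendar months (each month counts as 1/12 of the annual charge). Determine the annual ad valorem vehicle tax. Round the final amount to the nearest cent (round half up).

January 1 – January 31, 2008: 1 month at 2.2% → €45,000 × 2.2% × 1/12 = €82.5000
February 1 – February 29, 2008: 1 month at 3.6% → €45,000 × 3.6% × 1/12 = €135.0000
March 1 – December 31, 2008: 10 months at 2.35% → €45,000 × 2.35% × 10/12 = €881.2500
Total = €1,098.7500

€1,098.75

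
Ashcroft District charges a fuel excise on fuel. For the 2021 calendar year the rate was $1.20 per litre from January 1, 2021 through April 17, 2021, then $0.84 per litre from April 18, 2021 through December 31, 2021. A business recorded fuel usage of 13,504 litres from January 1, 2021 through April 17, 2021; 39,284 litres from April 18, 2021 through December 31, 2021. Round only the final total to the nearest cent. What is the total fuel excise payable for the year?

$49203.36

January 1 – April 17, 2021: 13,504 litres at $1.20/litre → $16204.80
April 18 – December 31, 2021: 39,284 litres at $0.84/litre → $32998.56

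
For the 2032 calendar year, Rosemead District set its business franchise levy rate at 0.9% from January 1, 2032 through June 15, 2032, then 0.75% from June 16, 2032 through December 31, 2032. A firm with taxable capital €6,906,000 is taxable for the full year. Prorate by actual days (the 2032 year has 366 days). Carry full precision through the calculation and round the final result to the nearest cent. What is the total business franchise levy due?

January 1 – June 15, 2032: 167 days at 0.9% → €6,906,000 × 0.9% × 167/366 = €28,359.8852
June 16 – December 31, 2032: 199 days at 0.75% → €6,906,000 × 0.75% × 199/366 = €28,161.7623
Total = €56,521.6475

€56,521.65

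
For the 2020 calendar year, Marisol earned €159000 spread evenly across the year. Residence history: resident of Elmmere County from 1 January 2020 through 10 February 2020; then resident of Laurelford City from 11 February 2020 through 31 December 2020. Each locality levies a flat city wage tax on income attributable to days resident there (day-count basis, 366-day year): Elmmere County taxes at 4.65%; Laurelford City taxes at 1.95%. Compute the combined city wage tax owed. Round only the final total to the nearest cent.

Elmmere County, 1 January – 10 February 2020: 41 days → €159000 × 4.65% × 41/366 = €828.2336
Laurelford City, 11 February – 31 December 2020: 325 days → €159000 × 1.95% × 325/366 = €2753.1762
Total = €3581.4098

€3581.41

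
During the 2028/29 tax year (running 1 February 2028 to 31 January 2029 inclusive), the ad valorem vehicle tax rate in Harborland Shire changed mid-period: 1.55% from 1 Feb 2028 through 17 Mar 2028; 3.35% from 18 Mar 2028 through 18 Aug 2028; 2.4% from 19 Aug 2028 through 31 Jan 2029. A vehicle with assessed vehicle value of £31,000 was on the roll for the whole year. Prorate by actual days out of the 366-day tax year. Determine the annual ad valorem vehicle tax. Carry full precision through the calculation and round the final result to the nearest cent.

1 Feb – 17 Mar 2028: 46 days at 1.55% → £31,000 × 1.55% × 46/366 = £60.3907
18 Mar – 18 Aug 2028: 154 days at 3.35% → £31,000 × 3.35% × 154/366 = £436.9645
19 Aug 2028 – 31 Jan 2029: 166 days at 2.4% → £31,000 × 2.4% × 166/366 = £337.4426
Total = £834.7978

£834.80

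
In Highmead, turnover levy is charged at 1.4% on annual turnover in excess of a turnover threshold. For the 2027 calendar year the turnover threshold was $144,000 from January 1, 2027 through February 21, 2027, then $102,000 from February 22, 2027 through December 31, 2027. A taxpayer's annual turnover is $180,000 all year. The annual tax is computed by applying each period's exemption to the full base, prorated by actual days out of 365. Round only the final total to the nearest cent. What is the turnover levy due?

$1,008.23

January 1 – February 21, 2027: 52 days, exemption $144,000 → ($180,000 − $144,000) × 1.4% × 52/365 = $71.8027
February 22 – December 31, 2027: 313 days, exemption $102,000 → ($180,000 − $102,000) × 1.4% × 313/365 = $936.4274
Total = $1,008.2301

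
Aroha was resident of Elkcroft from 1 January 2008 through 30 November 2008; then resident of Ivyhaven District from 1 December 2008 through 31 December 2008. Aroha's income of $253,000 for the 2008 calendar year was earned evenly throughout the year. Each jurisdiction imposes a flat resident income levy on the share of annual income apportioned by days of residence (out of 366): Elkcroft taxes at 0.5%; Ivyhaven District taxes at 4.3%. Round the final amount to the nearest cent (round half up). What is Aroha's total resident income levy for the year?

$2,079.30

Elkcroft, 1 January – 30 November 2008: 335 days → $253,000 × 0.5% × 335/366 = $1,157.8552
Ivyhaven District, 1 December – 31 December 2008: 31 days → $253,000 × 4.3% × 31/366 = $921.4454
Total = $2,079.3005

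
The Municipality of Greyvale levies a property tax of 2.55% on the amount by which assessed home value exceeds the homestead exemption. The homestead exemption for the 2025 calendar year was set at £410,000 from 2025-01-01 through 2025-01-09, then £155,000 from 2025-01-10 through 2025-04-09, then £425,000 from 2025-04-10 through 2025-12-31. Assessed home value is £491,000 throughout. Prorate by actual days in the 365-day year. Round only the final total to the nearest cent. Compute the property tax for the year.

£3,390.10

2025-01-01 to 2025-01-09: 9 days, exemption £410,000 → (£491,000 − £410,000) × 2.55% × 9/365 = £50.9301
2025-01-10 to 2025-04-09: 90 days, exemption £155,000 → (£491,000 − £155,000) × 2.55% × 90/365 = £2,112.6575
2025-04-10 to 2025-12-31: 266 days, exemption £425,000 → (£491,000 − £425,000) × 2.55% × 266/365 = £1,226.5151
Total = £3,390.1027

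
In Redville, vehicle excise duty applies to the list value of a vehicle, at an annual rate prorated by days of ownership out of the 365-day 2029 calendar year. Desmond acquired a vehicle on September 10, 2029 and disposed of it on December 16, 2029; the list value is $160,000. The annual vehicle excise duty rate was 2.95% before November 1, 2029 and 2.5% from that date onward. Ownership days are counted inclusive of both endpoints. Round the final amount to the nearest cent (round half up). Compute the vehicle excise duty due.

$1,176.55

September 10 – October 31, 2029: 52 days at 2.95% → $160,000 × 2.95% × 52/365 = $672.4384
November 1 – December 16, 2029: 46 days at 2.5% → $160,000 × 2.5% × 46/365 = $504.1096
Total = $1,176.5479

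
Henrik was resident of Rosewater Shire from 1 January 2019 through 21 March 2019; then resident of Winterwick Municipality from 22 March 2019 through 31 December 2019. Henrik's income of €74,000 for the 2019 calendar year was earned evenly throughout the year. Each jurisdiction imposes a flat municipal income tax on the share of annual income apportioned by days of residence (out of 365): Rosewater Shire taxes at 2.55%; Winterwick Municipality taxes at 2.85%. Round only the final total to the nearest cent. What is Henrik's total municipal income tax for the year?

€2,060.34

Rosewater Shire, 1 January – 21 March 2019: 80 days → €74,000 × 2.55% × 80/365 = €413.5890
Winterwick Municipality, 22 March – 31 December 2019: 285 days → €74,000 × 2.85% × 285/365 = €1,646.7534
Total = €2,060.3425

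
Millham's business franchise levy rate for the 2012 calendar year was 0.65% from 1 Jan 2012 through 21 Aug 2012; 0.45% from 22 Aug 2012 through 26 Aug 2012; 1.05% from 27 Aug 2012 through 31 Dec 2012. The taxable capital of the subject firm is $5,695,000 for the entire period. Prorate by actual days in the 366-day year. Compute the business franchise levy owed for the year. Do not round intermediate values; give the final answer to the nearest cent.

$44,766.43

1 Jan – 21 Aug 2012: 234 days at 0.65% → $5,695,000 × 0.65% × 234/366 = $23,666.9262
22 Aug – 26 Aug 2012: 5 days at 0.45% → $5,695,000 × 0.45% × 5/366 = $350.1025
27 Aug – 31 Dec 2012: 127 days at 1.05% → $5,695,000 × 1.05% × 127/366 = $20,749.4057
Total = $44,766.4344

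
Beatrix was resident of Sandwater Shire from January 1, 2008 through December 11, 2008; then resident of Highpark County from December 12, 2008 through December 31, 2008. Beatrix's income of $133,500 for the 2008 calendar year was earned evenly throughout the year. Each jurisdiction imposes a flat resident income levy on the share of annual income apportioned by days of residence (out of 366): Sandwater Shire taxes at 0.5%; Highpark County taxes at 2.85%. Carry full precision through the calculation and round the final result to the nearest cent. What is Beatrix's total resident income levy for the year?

$838.93

Sandwater Shire, January 1 – December 11, 2008: 346 days → $133,500 × 0.5% × 346/366 = $631.0246
Highpark County, December 12 – December 31, 2008: 20 days → $133,500 × 2.85% × 20/366 = $207.9098
Total = $838.9344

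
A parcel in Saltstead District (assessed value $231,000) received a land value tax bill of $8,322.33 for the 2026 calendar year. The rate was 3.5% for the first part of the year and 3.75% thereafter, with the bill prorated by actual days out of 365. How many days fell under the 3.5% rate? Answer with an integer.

215 days

Let d = days at the first rate; then 365 − d days at the second rate.
$231,000 × [3.5%·d + 3.75%·(365−d)] / 365 = $8,322.33
Solving gives d = 215, so the new rate took effect on 4 Aug 2026.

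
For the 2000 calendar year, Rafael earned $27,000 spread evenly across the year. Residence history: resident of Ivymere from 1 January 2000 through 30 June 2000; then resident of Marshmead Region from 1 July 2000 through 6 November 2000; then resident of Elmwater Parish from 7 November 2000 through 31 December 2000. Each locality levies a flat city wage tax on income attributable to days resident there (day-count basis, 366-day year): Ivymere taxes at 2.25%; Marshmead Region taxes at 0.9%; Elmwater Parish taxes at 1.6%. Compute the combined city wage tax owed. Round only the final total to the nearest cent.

$452.66

Ivymere, 1 January – 30 June 2000: 182 days → $27,000 × 2.25% × 182/366 = $302.0902
Marshmead Region, 1 July – 6 November 2000: 129 days → $27,000 × 0.9% × 129/366 = $85.6475
Elmwater Parish, 7 November – 31 December 2000: 55 days → $27,000 × 1.6% × 55/366 = $64.9180
Total = $452.6557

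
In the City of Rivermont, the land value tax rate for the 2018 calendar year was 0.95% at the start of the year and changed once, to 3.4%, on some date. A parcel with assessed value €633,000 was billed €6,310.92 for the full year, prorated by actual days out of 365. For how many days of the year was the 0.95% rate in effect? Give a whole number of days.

358 days

Let d = days at the first rate; then 365 − d days at the second rate.
€633,000 × [0.95%·d + 3.4%·(365−d)] / 365 = €6,310.92
Solving gives d = 358, so the new rate took effect on December 25, 2018.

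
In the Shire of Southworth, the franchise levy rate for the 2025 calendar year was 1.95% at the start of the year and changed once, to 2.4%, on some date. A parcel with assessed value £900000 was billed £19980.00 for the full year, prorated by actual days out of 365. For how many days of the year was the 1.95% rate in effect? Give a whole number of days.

Let d = days at the first rate; then 365 − d days at the second rate.
£900000 × [1.95%·d + 2.4%·(365−d)] / 365 = £19980.00
Solving gives d = 146, so the new rate took effect on 27 May 2025.

146 days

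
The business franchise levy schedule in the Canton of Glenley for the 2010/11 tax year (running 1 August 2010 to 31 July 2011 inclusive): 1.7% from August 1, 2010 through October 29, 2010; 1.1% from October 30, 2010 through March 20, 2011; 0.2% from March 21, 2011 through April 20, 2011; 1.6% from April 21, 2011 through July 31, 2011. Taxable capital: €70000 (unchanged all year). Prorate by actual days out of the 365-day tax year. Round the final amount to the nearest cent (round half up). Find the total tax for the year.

€917.86

August 1 – October 29, 2010: 90 days at 1.7% → €70000 × 1.7% × 90/365 = €293.4247
October 30, 2010 – March 20, 2011: 142 days at 1.1% → €70000 × 1.1% × 142/365 = €299.5616
March 21 – April 20, 2011: 31 days at 0.2% → €70000 × 0.2% × 31/365 = €11.8904
April 21 – July 31, 2011: 102 days at 1.6% → €70000 × 1.6% × 102/365 = €312.9863
Total = €917.8630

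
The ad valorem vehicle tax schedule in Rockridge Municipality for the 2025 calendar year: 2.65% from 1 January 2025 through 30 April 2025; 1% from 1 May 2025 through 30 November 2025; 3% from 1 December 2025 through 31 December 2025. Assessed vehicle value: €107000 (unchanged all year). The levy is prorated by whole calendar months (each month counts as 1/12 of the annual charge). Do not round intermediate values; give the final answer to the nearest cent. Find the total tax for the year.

1 January – 30 April 2025: 4 months at 2.65% → €107000 × 2.65% × 4/12 = €945.1667
1 May – 30 November 2025: 7 months at 1% → €107000 × 1% × 7/12 = €624.1667
1 December – 31 December 2025: 1 month at 3% → €107000 × 3% × 1/12 = €267.5000
Total = €1836.8333

€1836.83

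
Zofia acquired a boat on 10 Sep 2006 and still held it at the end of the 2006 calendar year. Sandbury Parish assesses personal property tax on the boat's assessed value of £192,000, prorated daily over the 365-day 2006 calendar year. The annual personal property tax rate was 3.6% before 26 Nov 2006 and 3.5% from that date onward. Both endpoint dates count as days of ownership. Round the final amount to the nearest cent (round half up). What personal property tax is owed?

10 Sep – 25 Nov 2006: 77 days at 3.6% → £192,000 × 3.6% × 77/365 = £1,458.1479
26 Nov – 31 Dec 2006: 36 days at 3.5% → £192,000 × 3.5% × 36/365 = £662.7945
Total = £2,120.9425

£2,120.94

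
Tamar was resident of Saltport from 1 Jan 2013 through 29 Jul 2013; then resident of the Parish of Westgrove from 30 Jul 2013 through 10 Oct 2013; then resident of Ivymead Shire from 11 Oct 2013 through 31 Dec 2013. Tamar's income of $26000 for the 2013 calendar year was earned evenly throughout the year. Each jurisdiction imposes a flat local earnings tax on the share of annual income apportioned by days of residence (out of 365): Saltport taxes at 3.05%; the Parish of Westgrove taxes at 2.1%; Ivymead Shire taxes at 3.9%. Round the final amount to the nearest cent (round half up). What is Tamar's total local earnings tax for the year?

$793.25

Saltport, 1 Jan – 29 Jul 2013: 210 days → $26000 × 3.05% × 210/365 = $456.2466
The Parish of Westgrove, 30 Jul – 10 Oct 2013: 73 days → $26000 × 2.1% × 73/365 = $109.2000
Ivymead Shire, 11 Oct – 31 Dec 2013: 82 days → $26000 × 3.9% × 82/365 = $227.8027
Total = $793.2493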